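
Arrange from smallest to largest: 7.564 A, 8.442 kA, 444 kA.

7.564 A < 8.442 kA < 444 kA

7.564 A = 7.564 A
8.442 kA = 8442 A
444 kA = 444000 A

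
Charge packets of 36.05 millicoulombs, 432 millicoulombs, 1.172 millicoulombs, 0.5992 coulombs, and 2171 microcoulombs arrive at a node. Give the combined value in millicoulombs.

In millicoulombs:
  36.05 millicoulombs → 36.05
  432 millicoulombs → 432
  1.172 millicoulombs → 1.172
  0.5992 coulombs = 0.5992e3 millicoulombs = 599.2
  2171 microcoulombs = 2171e-3 millicoulombs = 2.171
Sum: 36.05 + 432 + 1.172 + 599.2 + 2.171 = 1070.593

1070.593 millicoulombs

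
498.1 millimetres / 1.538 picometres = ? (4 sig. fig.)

323900000000

(498.1e-3) / (1.538e-12) = 323.86e9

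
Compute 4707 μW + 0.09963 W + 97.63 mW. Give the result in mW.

201.967 mW

In mW:
  4707 μW = 4707 × 10^-3 mW = 4.707
  0.09963 W = 0.09963 × 10^3 mW = 99.63
  97.63 mW → 97.63
Sum: 4.707 + 99.63 + 97.63 = 201.967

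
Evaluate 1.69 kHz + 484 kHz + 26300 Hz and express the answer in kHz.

511.99 kHz

In kHz:
  1.69 kHz → 1.69
  484 kHz → 484
  26300 Hz = 26300 × 10⁻³ kHz = 26.3
Sum: 1.69 + 484 + 26.3 = 511.99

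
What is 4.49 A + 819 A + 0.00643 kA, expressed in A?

In A:
  4.49 A → 4.49
  819 A → 819
  0.00643 kA = 0.00643e3 A = 6.43
Sum: 4.49 + 819 + 6.43 = 829.92

829.92 A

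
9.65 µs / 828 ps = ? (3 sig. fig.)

(9.65 × 10⁻⁶) / (828 × 10⁻¹²) = 0.01165 × 10⁶

11700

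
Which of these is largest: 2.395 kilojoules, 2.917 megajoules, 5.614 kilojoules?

2.395 kilojoules = 2395 joules
2.917 megajoules = 2917000 joules
5.614 kilojoules = 5614 joules

2.917 megajoules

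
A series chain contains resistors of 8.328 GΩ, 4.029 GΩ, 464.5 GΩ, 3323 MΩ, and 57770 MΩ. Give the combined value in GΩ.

In GΩ:
  8.328 GΩ → 8.328
  4.029 GΩ → 4.029
  464.5 GΩ → 464.5
  3323 MΩ = 3323 × 10^-3 GΩ = 3.323
  57770 MΩ = 57770 × 10^-3 GΩ = 57.77
Sum: 8.328 + 4.029 + 464.5 + 3.323 + 57.77 = 537.95

537.95 GΩ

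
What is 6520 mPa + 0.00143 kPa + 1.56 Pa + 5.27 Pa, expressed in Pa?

In Pa:
  6520 mPa = 6520 × 10⁻³ Pa = 6.52
  0.00143 kPa = 0.00143 × 10³ Pa = 1.43
  1.56 Pa → 1.56
  5.27 Pa → 5.27
Sum: 6.52 + 1.43 + 1.56 + 5.27 = 14.78

14.78 Pa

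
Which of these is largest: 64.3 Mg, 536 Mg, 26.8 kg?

536 Mg

64.3 Mg = 64300000 g
536 Mg = 536000000 g
26.8 kg = 26800 g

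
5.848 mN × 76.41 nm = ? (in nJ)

5.848 × 10⁻³ × 76.41 × 10⁻⁹ = 446.84568 × 10⁻¹² J

0.44684568 nJ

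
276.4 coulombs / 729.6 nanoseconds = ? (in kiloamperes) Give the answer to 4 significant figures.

378800 kiloamperes

(276.4) / (729.6 × 10^-9) = 0.378838 × 10^9 A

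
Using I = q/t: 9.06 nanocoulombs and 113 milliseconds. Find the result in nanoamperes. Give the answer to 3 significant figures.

80.2 nanoamperes

(9.06 × 10⁻⁹) / (113 × 10⁻³) = 0.080177 × 10⁻⁶ A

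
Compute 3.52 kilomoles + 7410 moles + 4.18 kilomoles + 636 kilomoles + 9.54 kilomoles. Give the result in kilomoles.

660.65 kilomoles

In kilomoles:
  3.52 kilomoles → 3.52
  7410 moles = 7410 × 10^-3 kilomoles = 7.41
  4.18 kilomoles → 4.18
  636 kilomoles → 636
  9.54 kilomoles → 9.54
Sum: 3.52 + 7.41 + 4.18 + 636 + 9.54 = 660.65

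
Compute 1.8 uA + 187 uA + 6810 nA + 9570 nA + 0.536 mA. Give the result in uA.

In uA:
  1.8 uA → 1.8
  187 uA → 187
  6810 nA = 6810 × 10⁻³ uA = 6.81
  9570 nA = 9570 × 10⁻³ uA = 9.57
  0.536 mA = 0.536 × 10³ uA = 536
Sum: 1.8 + 187 + 6.81 + 9.57 + 536 = 741.18

741.18 uA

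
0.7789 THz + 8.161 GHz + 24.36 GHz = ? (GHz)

In GHz:
  0.7789 THz = 0.7789 × 10³ GHz = 778.9
  8.161 GHz → 8.161
  24.36 GHz → 24.36
Sum: 778.9 + 8.161 + 24.36 = 811.421

811.421 GHz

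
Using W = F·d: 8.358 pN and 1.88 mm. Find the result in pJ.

0.01571304 pJ

8.358 × 10⁻¹² × 1.88 × 10⁻³ = 15.71304 × 10⁻¹⁵ J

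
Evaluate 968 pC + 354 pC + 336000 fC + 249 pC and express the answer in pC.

1907 pC

In pC:
  968 pC → 968
  354 pC → 354
  336000 fC = 336000 × 10^-3 pC = 336
  249 pC → 249
Sum: 968 + 354 + 336 + 249 = 1907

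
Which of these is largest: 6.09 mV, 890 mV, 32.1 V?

32.1 V

6.09 mV = 0.00609 V
890 mV = 0.89 V
32.1 V = 32.1 V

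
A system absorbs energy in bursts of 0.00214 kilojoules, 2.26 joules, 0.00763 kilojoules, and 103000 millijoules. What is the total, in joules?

In joules:
  0.00214 kilojoules = 0.00214 × 10^3 joules = 2.14
  2.26 joules → 2.26
  0.00763 kilojoules = 0.00763 × 10^3 joules = 7.63
  103000 millijoules = 103000 × 10^-3 joules = 103
Sum: 2.14 + 2.26 + 7.63 + 103 = 115.03

115.03 joules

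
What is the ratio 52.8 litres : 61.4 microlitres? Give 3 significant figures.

(52.8) / (61.4e-6) = 0.8599e6

860000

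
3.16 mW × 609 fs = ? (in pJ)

0.00192444 pJ

3.16e-3 × 609e-15 = 1924.44e-18 J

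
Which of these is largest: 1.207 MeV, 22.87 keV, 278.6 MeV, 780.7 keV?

1.207 MeV = 1207000 eV
22.87 keV = 22870 eV
278.6 MeV = 278600000 eV
780.7 keV = 780700 eV

278.6 MeV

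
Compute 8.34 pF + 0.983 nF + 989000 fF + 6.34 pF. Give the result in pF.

In pF:
  8.34 pF → 8.34
  0.983 nF = 0.983 × 10^3 pF = 983
  989000 fF = 989000 × 10^-3 pF = 989
  6.34 pF → 6.34
Sum: 8.34 + 983 + 989 + 6.34 = 1986.68

1986.68 pF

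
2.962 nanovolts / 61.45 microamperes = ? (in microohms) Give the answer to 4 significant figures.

48.20 microohms

(2.962 × 10⁻⁹) / (61.45 × 10⁻⁶) = 0.0482018 × 10⁻³ Ω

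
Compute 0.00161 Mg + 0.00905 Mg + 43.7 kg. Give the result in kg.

54.36 kg

In kg:
  0.00161 Mg = 0.00161e3 kg = 1.61
  0.00905 Mg = 0.00905e3 kg = 9.05
  43.7 kg → 43.7
Sum: 1.61 + 9.05 + 43.7 = 54.36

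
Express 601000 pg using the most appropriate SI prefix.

= 601 × 10^-9 g; 10^-9 is nano.

601 ng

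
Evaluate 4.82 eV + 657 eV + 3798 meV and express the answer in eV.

In eV:
  4.82 eV → 4.82
  657 eV → 657
  3798 meV = 3798e-3 eV = 3.798
Sum: 4.82 + 657 + 3.798 = 665.618

665.618 eV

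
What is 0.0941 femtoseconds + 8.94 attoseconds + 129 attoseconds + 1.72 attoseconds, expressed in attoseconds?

233.76 attoseconds

In attoseconds:
  0.0941 femtoseconds = 0.0941e3 attoseconds = 94.1
  8.94 attoseconds → 8.94
  129 attoseconds → 129
  1.72 attoseconds → 1.72
Sum: 94.1 + 8.94 + 129 + 1.72 = 233.76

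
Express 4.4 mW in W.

milli = 10^-3, (no prefix) = 10^0; factor is 10^-3.
4.4 × 10^-3 = 0.0044

0.0044 W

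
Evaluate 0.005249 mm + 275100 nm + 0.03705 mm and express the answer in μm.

In μm:
  0.005249 mm = 0.005249 × 10^3 μm = 5.249
  275100 nm = 275100 × 10^-3 μm = 275.1
  0.03705 mm = 0.03705 × 10^3 μm = 37.05
Sum: 5.249 + 275.1 + 37.05 = 317.399

317.399 μm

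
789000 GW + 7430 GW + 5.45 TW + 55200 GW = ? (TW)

857.08 TW

In TW:
  789000 GW = 789000e-3 TW = 789
  7430 GW = 7430e-3 TW = 7.43
  5.45 TW → 5.45
  55200 GW = 55200e-3 TW = 55.2
Sum: 789 + 7.43 + 5.45 + 55.2 = 857.08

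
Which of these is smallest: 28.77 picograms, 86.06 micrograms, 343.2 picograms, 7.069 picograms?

7.069 picograms

28.77 picograms = 0.00000000002877 grams
86.06 micrograms = 0.00008606 grams
343.2 picograms = 0.0000000003432 grams
7.069 picograms = 0.000000000007069 grams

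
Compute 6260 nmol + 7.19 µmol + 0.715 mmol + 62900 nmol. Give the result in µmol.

In µmol:
  6260 nmol = 6260 × 10⁻³ µmol = 6.26
  7.19 µmol → 7.19
  0.715 mmol = 0.715 × 10³ µmol = 715
  62900 nmol = 62900 × 10⁻³ µmol = 62.9
Sum: 6.26 + 7.19 + 715 + 62.9 = 791.35

791.35 µmol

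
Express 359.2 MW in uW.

mega = 10^6, micro = 10^-6; factor is 10^12.
359.2 × 10^12 = 359200000000000

359200000000000 uW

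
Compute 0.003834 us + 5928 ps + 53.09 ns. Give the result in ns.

62.852 ns

In ns:
  0.003834 us = 0.003834e3 ns = 3.834
  5928 ps = 5928e-3 ns = 5.928
  53.09 ns → 53.09
Sum: 3.834 + 5.928 + 53.09 = 62.852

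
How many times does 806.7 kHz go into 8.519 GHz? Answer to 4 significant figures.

(8.519e9) / (806.7e3) = 0.01056e6

10560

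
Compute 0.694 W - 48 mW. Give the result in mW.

In mW:
  0.694 W = 0.694e3 mW = 694
  48 mW → 48
Difference: 694 - 48 = 646

646 mW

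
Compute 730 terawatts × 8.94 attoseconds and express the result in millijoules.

730 × 10^12 × 8.94 × 10^-18 = 6526.2 × 10^-6 J

6.5262 millijoules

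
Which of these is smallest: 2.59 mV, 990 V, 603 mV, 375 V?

2.59 mV = 0.00259 V
990 V = 990 V
603 mV = 0.603 V
375 V = 375 V

2.59 mV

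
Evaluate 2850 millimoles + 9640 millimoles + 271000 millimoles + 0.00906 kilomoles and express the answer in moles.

In moles:
  2850 millimoles = 2850 × 10⁻³ moles = 2.85
  9640 millimoles = 9640 × 10⁻³ moles = 9.64
  271000 millimoles = 271000 × 10⁻³ moles = 271
  0.00906 kilomoles = 0.00906 × 10³ moles = 9.06
Sum: 2.85 + 9.64 + 271 + 9.06 = 292.55

292.55 moles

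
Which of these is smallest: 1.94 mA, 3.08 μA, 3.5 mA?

1.94 mA = 0.00194 A
3.08 μA = 0.00000308 A
3.5 mA = 0.0035 A

3.08 μA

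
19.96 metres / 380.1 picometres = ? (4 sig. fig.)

(19.96) / (380.1 × 10^-12) = 0.052512 × 10^12

52510000000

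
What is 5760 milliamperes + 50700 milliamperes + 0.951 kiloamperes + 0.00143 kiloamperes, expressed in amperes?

1008.89 amperes

In amperes:
  5760 milliamperes = 5760 × 10⁻³ amperes = 5.76
  50700 milliamperes = 50700 × 10⁻³ amperes = 50.7
  0.951 kiloamperes = 0.951 × 10³ amperes = 951
  0.00143 kiloamperes = 0.00143 × 10³ amperes = 1.43
Sum: 5.76 + 50.7 + 951 + 1.43 = 1008.89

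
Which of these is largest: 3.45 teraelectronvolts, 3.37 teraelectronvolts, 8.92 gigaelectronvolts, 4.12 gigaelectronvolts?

3.45 teraelectronvolts = 3450000000000 electronvolts
3.37 teraelectronvolts = 3370000000000 electronvolts
8.92 gigaelectronvolts = 8920000000 electronvolts
4.12 gigaelectronvolts = 4120000000 electronvolts

3.45 teraelectronvolts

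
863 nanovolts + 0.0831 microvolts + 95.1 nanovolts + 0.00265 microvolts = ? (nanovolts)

1043.85 nanovolts

In nanovolts:
  863 nanovolts → 863
  0.0831 microvolts = 0.0831 × 10^3 nanovolts = 83.1
  95.1 nanovolts → 95.1
  0.00265 microvolts = 0.00265 × 10^3 nanovolts = 2.65
Sum: 863 + 83.1 + 95.1 + 2.65 = 1043.85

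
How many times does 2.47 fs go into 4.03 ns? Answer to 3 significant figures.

(4.03 × 10⁻⁹) / (2.47 × 10⁻¹⁵) = 1.632 × 10⁶

1630000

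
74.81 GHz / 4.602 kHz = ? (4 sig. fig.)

(74.81e9) / (4.602e3) = 16.256e6

16260000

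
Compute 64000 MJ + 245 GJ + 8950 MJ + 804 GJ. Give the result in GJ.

In GJ:
  64000 MJ = 64000e-3 GJ = 64
  245 GJ → 245
  8950 MJ = 8950e-3 GJ = 8.95
  804 GJ → 804
Sum: 64 + 245 + 8.95 + 804 = 1121.95

1121.95 GJ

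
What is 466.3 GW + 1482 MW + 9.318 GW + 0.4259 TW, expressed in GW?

903 GW

In GW:
  466.3 GW → 466.3
  1482 MW = 1482e-3 GW = 1.482
  9.318 GW → 9.318
  0.4259 TW = 0.4259e3 GW = 425.9
Sum: 466.3 + 1.482 + 9.318 + 425.9 = 903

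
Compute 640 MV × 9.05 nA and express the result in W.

5.792 W

640e6 × 9.05e-9 = 5792e-3 W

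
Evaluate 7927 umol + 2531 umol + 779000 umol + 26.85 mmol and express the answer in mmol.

816.308 mmol

In mmol:
  7927 umol = 7927 × 10^-3 mmol = 7.927
  2531 umol = 2531 × 10^-3 mmol = 2.531
  779000 umol = 779000 × 10^-3 mmol = 779
  26.85 mmol → 26.85
Sum: 7.927 + 2.531 + 779 + 26.85 = 816.308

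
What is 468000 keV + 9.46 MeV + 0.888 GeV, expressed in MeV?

1365.46 MeV

In MeV:
  468000 keV = 468000 × 10⁻³ MeV = 468
  9.46 MeV → 9.46
  0.888 GeV = 0.888 × 10³ MeV = 888
Sum: 468 + 9.46 + 888 = 1365.46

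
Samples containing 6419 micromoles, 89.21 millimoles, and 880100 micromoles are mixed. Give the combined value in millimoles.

In millimoles:
  6419 micromoles = 6419 × 10^-3 millimoles = 6.419
  89.21 millimoles → 89.21
  880100 micromoles = 880100 × 10^-3 millimoles = 880.1
Sum: 6.419 + 89.21 + 880.1 = 975.729

975.729 millimoles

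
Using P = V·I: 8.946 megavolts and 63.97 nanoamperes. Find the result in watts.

8.946 × 10⁶ × 63.97 × 10⁻⁹ = 572.27562 × 10⁻³ W

0.57227562 watts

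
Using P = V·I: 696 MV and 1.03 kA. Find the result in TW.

0.71688 TW

696 × 10⁶ × 1.03 × 10³ = 716.88 × 10⁹ W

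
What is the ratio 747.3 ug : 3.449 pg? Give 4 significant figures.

216700000

(747.3e-6) / (3.449e-12) = 216.67e6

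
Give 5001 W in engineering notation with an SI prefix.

= 5.001 × 10³ W; 10³ is kilo.

5.001 kW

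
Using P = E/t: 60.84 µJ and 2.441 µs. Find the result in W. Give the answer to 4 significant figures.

24.92 W

(60.84e-6) / (2.441e-6) = 24.9242 W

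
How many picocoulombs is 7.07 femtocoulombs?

0.00707 picocoulombs

femto = 1e-15, pico = 1e-12; factor is 1e-3.
7.07 × 1e-3 = 0.00707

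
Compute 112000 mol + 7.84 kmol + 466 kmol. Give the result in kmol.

585.84 kmol

In kmol:
  112000 mol = 112000 × 10⁻³ kmol = 112
  7.84 kmol → 7.84
  466 kmol → 466
Sum: 112 + 7.84 + 466 = 585.84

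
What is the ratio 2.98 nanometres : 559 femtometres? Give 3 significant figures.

(2.98 × 10^-9) / (559 × 10^-15) = 0.005331 × 10^6

5330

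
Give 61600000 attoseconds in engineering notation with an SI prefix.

= 61.6e-12 seconds; 1e-12 is pico.

61.6 picoseconds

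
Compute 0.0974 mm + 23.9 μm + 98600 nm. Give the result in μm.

In μm:
  0.0974 mm = 0.0974 × 10^3 μm = 97.4
  23.9 μm → 23.9
  98600 nm = 98600 × 10^-3 μm = 98.6
Sum: 97.4 + 23.9 + 98.6 = 219.9

219.9 μm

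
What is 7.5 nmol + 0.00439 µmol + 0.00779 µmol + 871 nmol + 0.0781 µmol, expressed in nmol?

968.78 nmol

In nmol:
  7.5 nmol → 7.5
  0.00439 µmol = 0.00439e3 nmol = 4.39
  0.00779 µmol = 0.00779e3 nmol = 7.79
  871 nmol → 871
  0.0781 µmol = 0.0781e3 nmol = 78.1
Sum: 7.5 + 4.39 + 7.79 + 871 + 78.1 = 968.78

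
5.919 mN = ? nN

5919000 nN

milli = 1e-3, nano = 1e-9; factor is 1e6.
5.919 × 1e6 = 5919000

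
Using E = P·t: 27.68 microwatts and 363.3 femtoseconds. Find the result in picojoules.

0.000010056144 picojoules

27.68e-6 × 363.3e-15 = 10056.144e-21 J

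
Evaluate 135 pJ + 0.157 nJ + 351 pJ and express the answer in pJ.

In pJ:
  135 pJ → 135
  0.157 nJ = 0.157 × 10³ pJ = 157
  351 pJ → 351
Sum: 135 + 157 + 351 = 643

643 pJ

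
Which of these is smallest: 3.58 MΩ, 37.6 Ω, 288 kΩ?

37.6 Ω

3.58 MΩ = 3580000 Ω
37.6 Ω = 37.6 Ω
288 kΩ = 288000 Ω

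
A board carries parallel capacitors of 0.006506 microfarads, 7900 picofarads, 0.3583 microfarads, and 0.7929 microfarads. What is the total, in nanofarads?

1165.606 nanofarads

In nanofarads:
  0.006506 microfarads = 0.006506 × 10^3 nanofarads = 6.506
  7900 picofarads = 7900 × 10^-3 nanofarads = 7.9
  0.3583 microfarads = 0.3583 × 10^3 nanofarads = 358.3
  0.7929 microfarads = 0.7929 × 10^3 nanofarads = 792.9
Sum: 6.506 + 7.9 + 358.3 + 792.9 = 1165.606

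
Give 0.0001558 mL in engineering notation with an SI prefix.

155.8 nL

= 155.8 × 10⁻⁹ L; 10⁻⁹ is nano.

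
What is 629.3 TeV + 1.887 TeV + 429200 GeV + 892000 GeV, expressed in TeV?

In TeV:
  629.3 TeV → 629.3
  1.887 TeV → 1.887
  429200 GeV = 429200 × 10^-3 TeV = 429.2
  892000 GeV = 892000 × 10^-3 TeV = 892
Sum: 629.3 + 1.887 + 429.2 + 892 = 1952.387

1952.387 TeV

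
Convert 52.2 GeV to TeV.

giga = 1e9, tera = 1e12; factor is 1e-3.
52.2 × 1e-3 = 0.0522

0.0522 TeV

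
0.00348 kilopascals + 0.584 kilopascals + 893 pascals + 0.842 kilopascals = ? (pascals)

In pascals:
  0.00348 kilopascals = 0.00348e3 pascals = 3.48
  0.584 kilopascals = 0.584e3 pascals = 584
  893 pascals → 893
  0.842 kilopascals = 0.842e3 pascals = 842
Sum: 3.48 + 584 + 893 + 842 = 2322.48

2322.48 pascals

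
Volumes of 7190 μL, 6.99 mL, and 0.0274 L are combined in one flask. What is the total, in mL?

41.58 mL

In mL:
  7190 μL = 7190 × 10^-3 mL = 7.19
  6.99 mL → 6.99
  0.0274 L = 0.0274 × 10^3 mL = 27.4
Sum: 7.19 + 6.99 + 27.4 = 41.58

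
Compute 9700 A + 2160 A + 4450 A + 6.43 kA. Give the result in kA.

In kA:
  9700 A = 9700e-3 kA = 9.7
  2160 A = 2160e-3 kA = 2.16
  4450 A = 4450e-3 kA = 4.45
  6.43 kA → 6.43
Sum: 9.7 + 2.16 + 4.45 + 6.43 = 22.74

22.74 kA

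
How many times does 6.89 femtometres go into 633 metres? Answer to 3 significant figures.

91900000000000000

(633) / (6.89 × 10⁻¹⁵) = 91.87 × 10¹⁵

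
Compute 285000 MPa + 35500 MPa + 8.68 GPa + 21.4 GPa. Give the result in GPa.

In GPa:
  285000 MPa = 285000 × 10^-3 GPa = 285
  35500 MPa = 35500 × 10^-3 GPa = 35.5
  8.68 GPa → 8.68
  21.4 GPa → 21.4
Sum: 285 + 35.5 + 8.68 + 21.4 = 350.58

350.58 GPa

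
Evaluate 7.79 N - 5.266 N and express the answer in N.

In N:
  7.79 N → 7.79
  5.266 N → 5.266
Difference: 7.79 - 5.266 = 2.524

2.524 N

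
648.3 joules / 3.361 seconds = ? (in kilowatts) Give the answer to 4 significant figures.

0.1929 kilowatts

(648.3) / (3.361) = 192.889 W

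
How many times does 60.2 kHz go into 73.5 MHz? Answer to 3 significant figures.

1220

(73.5 × 10^6) / (60.2 × 10^3) = 1.221 × 10^3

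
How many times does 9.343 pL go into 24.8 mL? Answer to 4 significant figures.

2654000000

(24.8 × 10⁻³) / (9.343 × 10⁻¹²) = 2.6544 × 10⁹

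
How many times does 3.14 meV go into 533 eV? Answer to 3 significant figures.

170000

(533) / (3.14 × 10^-3) = 169.7 × 10^3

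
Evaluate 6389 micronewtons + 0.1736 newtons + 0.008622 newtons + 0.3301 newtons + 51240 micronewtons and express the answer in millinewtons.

569.951 millinewtons

In millinewtons:
  6389 micronewtons = 6389 × 10⁻³ millinewtons = 6.389
  0.1736 newtons = 0.1736 × 10³ millinewtons = 173.6
  0.008622 newtons = 0.008622 × 10³ millinewtons = 8.622
  0.3301 newtons = 0.3301 × 10³ millinewtons = 330.1
  51240 micronewtons = 51240 × 10⁻³ millinewtons = 51.24
Sum: 6.389 + 173.6 + 8.622 + 330.1 + 51.24 = 569.951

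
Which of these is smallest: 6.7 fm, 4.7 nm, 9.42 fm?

6.7 fm

6.7 fm = 0.0000000000000067 m
4.7 nm = 0.0000000047 m
9.42 fm = 0.00000000000000942 m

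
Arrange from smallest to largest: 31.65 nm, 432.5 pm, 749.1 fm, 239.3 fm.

31.65 nm = 0.00000003165 m
432.5 pm = 0.0000000004325 m
749.1 fm = 0.0000000000007491 m
239.3 fm = 0.0000000000002393 m

239.3 fm < 749.1 fm < 432.5 pm < 31.65 nm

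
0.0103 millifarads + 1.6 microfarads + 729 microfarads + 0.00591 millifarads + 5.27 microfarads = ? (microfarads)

In microfarads:
  0.0103 millifarads = 0.0103 × 10³ microfarads = 10.3
  1.6 microfarads → 1.6
  729 microfarads → 729
  0.00591 millifarads = 0.00591 × 10³ microfarads = 5.91
  5.27 microfarads → 5.27
Sum: 10.3 + 1.6 + 729 + 5.91 + 5.27 = 752.08

752.08 microfarads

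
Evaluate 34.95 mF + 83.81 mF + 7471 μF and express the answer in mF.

126.231 mF

In mF:
  34.95 mF → 34.95
  83.81 mF → 83.81
  7471 μF = 7471 × 10⁻³ mF = 7.471
Sum: 34.95 + 83.81 + 7.471 = 126.231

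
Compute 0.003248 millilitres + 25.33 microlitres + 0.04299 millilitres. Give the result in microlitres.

71.568 microlitres

In microlitres:
  0.003248 millilitres = 0.003248 × 10³ microlitres = 3.248
  25.33 microlitres → 25.33
  0.04299 millilitres = 0.04299 × 10³ microlitres = 42.99
Sum: 3.248 + 25.33 + 42.99 = 71.568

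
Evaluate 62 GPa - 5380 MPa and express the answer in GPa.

56.62 GPa

In GPa:
  62 GPa → 62
  5380 MPa = 5380 × 10^-3 GPa = 5.38
Difference: 62 - 5.38 = 56.62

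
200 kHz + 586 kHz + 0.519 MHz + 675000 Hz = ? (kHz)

In kHz:
  200 kHz → 200
  586 kHz → 586
  0.519 MHz = 0.519e3 kHz = 519
  675000 Hz = 675000e-3 kHz = 675
Sum: 200 + 586 + 519 + 675 = 1980

1980 kHz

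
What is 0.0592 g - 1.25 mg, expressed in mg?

In mg:
  0.0592 g = 0.0592 × 10³ mg = 59.2
  1.25 mg → 1.25
Difference: 59.2 - 1.25 = 57.95

57.95 mg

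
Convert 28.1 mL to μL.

28100 μL

milli = 10^-3, micro = 10^-6; factor is 10^3.
28.1 × 10^3 = 28100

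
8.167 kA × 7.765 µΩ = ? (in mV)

8.167e3 × 7.765e-6 = 63.416755e-3 V

63.416755 mV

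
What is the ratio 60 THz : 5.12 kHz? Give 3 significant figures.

11700000000

(60e12) / (5.12e3) = 11.72e9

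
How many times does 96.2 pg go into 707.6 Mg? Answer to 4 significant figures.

7356000000000000000

(707.6 × 10^6) / (96.2 × 10^-12) = 7.3555 × 10^18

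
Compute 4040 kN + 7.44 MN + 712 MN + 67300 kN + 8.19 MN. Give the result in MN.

798.97 MN

In MN:
  4040 kN = 4040 × 10⁻³ MN = 4.04
  7.44 MN → 7.44
  712 MN → 712
  67300 kN = 67300 × 10⁻³ MN = 67.3
  8.19 MN → 8.19
Sum: 4.04 + 7.44 + 712 + 67.3 + 8.19 = 798.97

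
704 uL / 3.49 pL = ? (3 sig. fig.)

202000000

(704 × 10^-6) / (3.49 × 10^-12) = 201.7 × 10^6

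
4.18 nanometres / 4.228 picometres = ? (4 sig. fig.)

(4.18e-9) / (4.228e-12) = 0.98865e3

988.6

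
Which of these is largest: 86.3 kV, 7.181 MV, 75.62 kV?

7.181 MV

86.3 kV = 86300 V
7.181 MV = 7181000 V
75.62 kV = 75620 V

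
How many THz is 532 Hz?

0.000000000532 THz

(no prefix) = 10⁰, tera = 10¹²; factor is 10⁻¹².
532 × 10⁻¹² = 0.000000000532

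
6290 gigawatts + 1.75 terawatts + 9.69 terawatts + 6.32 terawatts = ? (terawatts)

24.05 terawatts

In terawatts:
  6290 gigawatts = 6290 × 10⁻³ terawatts = 6.29
  1.75 terawatts → 1.75
  9.69 terawatts → 9.69
  6.32 terawatts → 6.32
Sum: 6.29 + 1.75 + 9.69 + 6.32 = 24.05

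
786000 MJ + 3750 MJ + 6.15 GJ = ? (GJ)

In GJ:
  786000 MJ = 786000e-3 GJ = 786
  3750 MJ = 3750e-3 GJ = 3.75
  6.15 GJ → 6.15
Sum: 786 + 3.75 + 6.15 = 795.9

795.9 GJ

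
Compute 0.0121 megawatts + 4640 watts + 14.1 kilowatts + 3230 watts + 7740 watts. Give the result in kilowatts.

41.81 kilowatts

In kilowatts:
  0.0121 megawatts = 0.0121 × 10^3 kilowatts = 12.1
  4640 watts = 4640 × 10^-3 kilowatts = 4.64
  14.1 kilowatts → 14.1
  3230 watts = 3230 × 10^-3 kilowatts = 3.23
  7740 watts = 7740 × 10^-3 kilowatts = 7.74
Sum: 12.1 + 4.64 + 14.1 + 3.23 + 7.74 = 41.81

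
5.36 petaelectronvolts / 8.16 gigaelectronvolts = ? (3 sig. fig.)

657000

(5.36 × 10^15) / (8.16 × 10^9) = 0.6569 × 10^6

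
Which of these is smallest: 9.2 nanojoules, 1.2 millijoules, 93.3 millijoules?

9.2 nanojoules

9.2 nanojoules = 0.0000000092 joules
1.2 millijoules = 0.0012 joules
93.3 millijoules = 0.0933 joules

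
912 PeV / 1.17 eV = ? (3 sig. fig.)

(912e15) / (1.17) = 779.5e15

779000000000000000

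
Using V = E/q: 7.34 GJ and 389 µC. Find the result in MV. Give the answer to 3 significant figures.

18900000 MV

(7.34 × 10⁹) / (389 × 10⁻⁶) = 0.018869 × 10¹⁵ V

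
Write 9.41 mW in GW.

milli = 1e-3, giga = 1e9; factor is 1e-12.
9.41 × 1e-12 = 0.00000000000941

0.00000000000941 GW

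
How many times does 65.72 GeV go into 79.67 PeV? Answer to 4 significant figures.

(79.67 × 10¹⁵) / (65.72 × 10⁹) = 1.2123 × 10⁶

1212000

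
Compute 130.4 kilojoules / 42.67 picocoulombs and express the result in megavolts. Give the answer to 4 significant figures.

3056000000 megavolts

(130.4 × 10³) / (42.67 × 10⁻¹²) = 3.05601 × 10¹⁵ V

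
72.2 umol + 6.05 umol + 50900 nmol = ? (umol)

129.15 umol

In umol:
  72.2 umol → 72.2
  6.05 umol → 6.05
  50900 nmol = 50900e-3 umol = 50.9
Sum: 72.2 + 6.05 + 50.9 = 129.15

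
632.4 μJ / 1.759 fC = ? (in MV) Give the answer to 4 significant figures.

359500 MV

(632.4 × 10^-6) / (1.759 × 10^-15) = 359.522 × 10^9 V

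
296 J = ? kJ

(no prefix) = 10^0, kilo = 10^3; factor is 10^-3.
296 × 10^-3 = 0.296

0.296 kJ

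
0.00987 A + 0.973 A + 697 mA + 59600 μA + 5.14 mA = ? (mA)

In mA:
  0.00987 A = 0.00987 × 10^3 mA = 9.87
  0.973 A = 0.973 × 10^3 mA = 973
  697 mA → 697
  59600 μA = 59600 × 10^-3 mA = 59.6
  5.14 mA → 5.14
Sum: 9.87 + 973 + 697 + 59.6 + 5.14 = 1744.61

1744.61 mA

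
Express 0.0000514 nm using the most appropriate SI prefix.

= 51.4 × 10^-15 m; 10^-15 is femto.

51.4 fm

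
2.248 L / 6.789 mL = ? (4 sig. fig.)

(2.248) / (6.789 × 10⁻³) = 0.33112 × 10³

331.1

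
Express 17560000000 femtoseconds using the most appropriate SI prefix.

17.56 microseconds

= 17.56e-6 seconds; 1e-6 is micro.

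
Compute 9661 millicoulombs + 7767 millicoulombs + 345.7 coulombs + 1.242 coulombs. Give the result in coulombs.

In coulombs:
  9661 millicoulombs = 9661 × 10^-3 coulombs = 9.661
  7767 millicoulombs = 7767 × 10^-3 coulombs = 7.767
  345.7 coulombs → 345.7
  1.242 coulombs → 1.242
Sum: 9.661 + 7.767 + 345.7 + 1.242 = 364.37

364.37 coulombs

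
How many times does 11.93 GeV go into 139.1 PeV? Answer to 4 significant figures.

(139.1 × 10¹⁵) / (11.93 × 10⁹) = 11.66 × 10⁶

11660000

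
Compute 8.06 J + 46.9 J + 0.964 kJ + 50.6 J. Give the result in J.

1069.56 J

In J:
  8.06 J → 8.06
  46.9 J → 46.9
  0.964 kJ = 0.964 × 10^3 J = 964
  50.6 J → 50.6
Sum: 8.06 + 46.9 + 964 + 50.6 = 1069.56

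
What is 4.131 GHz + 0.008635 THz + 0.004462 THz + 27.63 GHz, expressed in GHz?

In GHz:
  4.131 GHz → 4.131
  0.008635 THz = 0.008635e3 GHz = 8.635
  0.004462 THz = 0.004462e3 GHz = 4.462
  27.63 GHz → 27.63
Sum: 4.131 + 8.635 + 4.462 + 27.63 = 44.858

44.858 GHz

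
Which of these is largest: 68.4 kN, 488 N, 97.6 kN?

97.6 kN

68.4 kN = 68400 N
488 N = 488 N
97.6 kN = 97600 N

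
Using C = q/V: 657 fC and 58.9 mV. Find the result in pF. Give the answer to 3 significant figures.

11.2 pF

(657e-15) / (58.9e-3) = 11.154e-12 F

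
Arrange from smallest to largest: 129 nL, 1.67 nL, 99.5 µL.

129 nL = 0.000000129 L
1.67 nL = 0.00000000167 L
99.5 µL = 0.0000995 L

1.67 nL < 129 nL < 99.5 µL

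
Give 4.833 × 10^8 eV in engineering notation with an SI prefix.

= 483.3 × 10^6 eV; 10^6 is mega.

483.3 MeV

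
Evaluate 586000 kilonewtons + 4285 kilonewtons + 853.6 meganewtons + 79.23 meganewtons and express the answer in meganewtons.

In meganewtons:
  586000 kilonewtons = 586000 × 10^-3 meganewtons = 586
  4285 kilonewtons = 4285 × 10^-3 meganewtons = 4.285
  853.6 meganewtons → 853.6
  79.23 meganewtons → 79.23
Sum: 586 + 4.285 + 853.6 + 79.23 = 1523.115

1523.115 meganewtons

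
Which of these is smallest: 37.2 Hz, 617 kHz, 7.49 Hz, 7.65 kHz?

37.2 Hz = 37.2 Hz
617 kHz = 617000 Hz
7.49 Hz = 7.49 Hz
7.65 kHz = 7650 Hz

7.49 Hz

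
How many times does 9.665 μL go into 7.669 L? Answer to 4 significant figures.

(7.669) / (9.665 × 10⁻⁶) = 0.79348 × 10⁶

793500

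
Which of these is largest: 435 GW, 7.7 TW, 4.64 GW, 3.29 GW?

435 GW = 435000000000 W
7.7 TW = 7700000000000 W
4.64 GW = 4640000000 W
3.29 GW = 3290000000 W

7.7 TW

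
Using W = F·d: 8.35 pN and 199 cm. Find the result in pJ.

8.35 × 10⁻¹² × 199 × 10⁻² = 1661.65 × 10⁻¹⁴ J

16.6165 pJ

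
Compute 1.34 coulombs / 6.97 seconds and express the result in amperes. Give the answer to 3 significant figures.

(1.34) / (6.97) = 0.19225 A

0.192 amperes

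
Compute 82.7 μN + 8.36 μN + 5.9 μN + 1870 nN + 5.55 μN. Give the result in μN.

104.38 μN

In μN:
  82.7 μN → 82.7
  8.36 μN → 8.36
  5.9 μN → 5.9
  1870 nN = 1870e-3 μN = 1.87
  5.55 μN → 5.55
Sum: 82.7 + 8.36 + 5.9 + 1.87 + 5.55 = 104.38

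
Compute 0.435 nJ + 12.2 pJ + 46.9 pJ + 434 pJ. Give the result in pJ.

In pJ:
  0.435 nJ = 0.435 × 10³ pJ = 435
  12.2 pJ → 12.2
  46.9 pJ → 46.9
  434 pJ → 434
Sum: 435 + 12.2 + 46.9 + 434 = 928.1

928.1 pJ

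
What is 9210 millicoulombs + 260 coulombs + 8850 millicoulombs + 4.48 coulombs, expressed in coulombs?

In coulombs:
  9210 millicoulombs = 9210 × 10^-3 coulombs = 9.21
  260 coulombs → 260
  8850 millicoulombs = 8850 × 10^-3 coulombs = 8.85
  4.48 coulombs → 4.48
Sum: 9.21 + 260 + 8.85 + 4.48 = 282.54

282.54 coulombs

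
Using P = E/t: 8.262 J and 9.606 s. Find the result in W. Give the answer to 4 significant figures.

(8.262) / (9.606) = 0.860087 W

0.8601 W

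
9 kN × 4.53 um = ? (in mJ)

40.77 mJ

9 × 10^3 × 4.53 × 10^-6 = 40.77 × 10^-3 J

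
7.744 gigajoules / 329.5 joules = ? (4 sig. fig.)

(7.744e9) / (329.5) = 0.023502e9

23500000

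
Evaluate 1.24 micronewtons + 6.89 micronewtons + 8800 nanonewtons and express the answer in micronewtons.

16.93 micronewtons

In micronewtons:
  1.24 micronewtons → 1.24
  6.89 micronewtons → 6.89
  8800 nanonewtons = 8800 × 10⁻³ micronewtons = 8.8
Sum: 1.24 + 6.89 + 8.8 = 16.93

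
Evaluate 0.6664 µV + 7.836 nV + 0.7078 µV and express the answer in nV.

In nV:
  0.6664 µV = 0.6664 × 10^3 nV = 666.4
  7.836 nV → 7.836
  0.7078 µV = 0.7078 × 10^3 nV = 707.8
Sum: 666.4 + 7.836 + 707.8 = 1382.036

1382.036 nV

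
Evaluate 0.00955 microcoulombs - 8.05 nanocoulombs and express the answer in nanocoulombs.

1.5 nanocoulombs

In nanocoulombs:
  0.00955 microcoulombs = 0.00955 × 10^3 nanocoulombs = 9.55
  8.05 nanocoulombs → 8.05
Difference: 9.55 - 8.05 = 1.5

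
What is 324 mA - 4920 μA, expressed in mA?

In mA:
  324 mA → 324
  4920 μA = 4920e-3 mA = 4.92
Difference: 324 - 4.92 = 319.08

319.08 mA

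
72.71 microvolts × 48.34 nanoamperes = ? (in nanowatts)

72.71 × 10⁻⁶ × 48.34 × 10⁻⁹ = 3514.8014 × 10⁻¹⁵ W

0.0035148014 nanowatts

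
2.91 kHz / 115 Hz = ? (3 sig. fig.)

25.3

(2.91e3) / (115) = 0.0253e3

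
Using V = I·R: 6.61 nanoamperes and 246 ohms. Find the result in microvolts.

6.61 × 10^-9 × 246 = 1626.06 × 10^-9 V

1.62606 microvolts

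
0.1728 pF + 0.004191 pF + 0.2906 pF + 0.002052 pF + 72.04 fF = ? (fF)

In fF:
  0.1728 pF = 0.1728 × 10³ fF = 172.8
  0.004191 pF = 0.004191 × 10³ fF = 4.191
  0.2906 pF = 0.2906 × 10³ fF = 290.6
  0.002052 pF = 0.002052 × 10³ fF = 2.052
  72.04 fF → 72.04
Sum: 172.8 + 4.191 + 290.6 + 2.052 + 72.04 = 541.683

541.683 fF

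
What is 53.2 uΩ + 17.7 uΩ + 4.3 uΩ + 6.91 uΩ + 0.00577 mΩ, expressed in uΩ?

In uΩ:
  53.2 uΩ → 53.2
  17.7 uΩ → 17.7
  4.3 uΩ → 4.3
  6.91 uΩ → 6.91
  0.00577 mΩ = 0.00577 × 10³ uΩ = 5.77
Sum: 53.2 + 17.7 + 4.3 + 6.91 + 5.77 = 87.88

87.88 uΩ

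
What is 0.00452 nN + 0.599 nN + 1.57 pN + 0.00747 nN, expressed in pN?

In pN:
  0.00452 nN = 0.00452 × 10³ pN = 4.52
  0.599 nN = 0.599 × 10³ pN = 599
  1.57 pN → 1.57
  0.00747 nN = 0.00747 × 10³ pN = 7.47
Sum: 4.52 + 599 + 1.57 + 7.47 = 612.56

612.56 pN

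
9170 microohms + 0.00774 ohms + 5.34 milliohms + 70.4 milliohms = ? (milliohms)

92.65 milliohms

In milliohms:
  9170 microohms = 9170e-3 milliohms = 9.17
  0.00774 ohms = 0.00774e3 milliohms = 7.74
  5.34 milliohms → 5.34
  70.4 milliohms → 70.4
Sum: 9.17 + 7.74 + 5.34 + 70.4 = 92.65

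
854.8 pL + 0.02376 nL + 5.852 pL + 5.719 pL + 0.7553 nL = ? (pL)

In pL:
  854.8 pL → 854.8
  0.02376 nL = 0.02376 × 10^3 pL = 23.76
  5.852 pL → 5.852
  5.719 pL → 5.719
  0.7553 nL = 0.7553 × 10^3 pL = 755.3
Sum: 854.8 + 23.76 + 5.852 + 5.719 + 755.3 = 1645.431

1645.431 pL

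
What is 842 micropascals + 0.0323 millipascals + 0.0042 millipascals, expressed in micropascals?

878.5 micropascals

In micropascals:
  842 micropascals → 842
  0.0323 millipascals = 0.0323e3 micropascals = 32.3
  0.0042 millipascals = 0.0042e3 micropascals = 4.2
Sum: 842 + 32.3 + 4.2 = 878.5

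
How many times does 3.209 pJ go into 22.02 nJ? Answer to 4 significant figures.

(22.02 × 10⁻⁹) / (3.209 × 10⁻¹²) = 6.862 × 10³

6862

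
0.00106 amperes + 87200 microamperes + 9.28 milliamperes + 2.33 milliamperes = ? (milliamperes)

In milliamperes:
  0.00106 amperes = 0.00106e3 milliamperes = 1.06
  87200 microamperes = 87200e-3 milliamperes = 87.2
  9.28 milliamperes → 9.28
  2.33 milliamperes → 2.33
Sum: 1.06 + 87.2 + 9.28 + 2.33 = 99.87

99.87 milliamperes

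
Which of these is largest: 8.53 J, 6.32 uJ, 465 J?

8.53 J = 8.53 J
6.32 uJ = 0.00000632 J
465 J = 465 J

465 J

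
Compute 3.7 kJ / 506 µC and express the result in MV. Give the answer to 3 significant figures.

7.31 MV

(3.7 × 10^3) / (506 × 10^-6) = 0.0073123 × 10^9 V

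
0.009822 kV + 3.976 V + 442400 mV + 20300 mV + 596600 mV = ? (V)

In V:
  0.009822 kV = 0.009822 × 10^3 V = 9.822
  3.976 V → 3.976
  442400 mV = 442400 × 10^-3 V = 442.4
  20300 mV = 20300 × 10^-3 V = 20.3
  596600 mV = 596600 × 10^-3 V = 596.6
Sum: 9.822 + 3.976 + 442.4 + 20.3 + 596.6 = 1073.098

1073.098 V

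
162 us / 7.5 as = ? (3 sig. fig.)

21600000000000

(162 × 10⁻⁶) / (7.5 × 10⁻¹⁸) = 21.6 × 10¹²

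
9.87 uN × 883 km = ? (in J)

8.71521 J

9.87 × 10⁻⁶ × 883 × 10³ = 8715.21 × 10⁻³ J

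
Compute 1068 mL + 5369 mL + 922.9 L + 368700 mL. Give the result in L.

1298.037 L

In L:
  1068 mL = 1068 × 10^-3 L = 1.068
  5369 mL = 5369 × 10^-3 L = 5.369
  922.9 L → 922.9
  368700 mL = 368700 × 10^-3 L = 368.7
Sum: 1.068 + 5.369 + 922.9 + 368.7 = 1298.037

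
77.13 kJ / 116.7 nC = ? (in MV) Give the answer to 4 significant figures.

(77.13 × 10^3) / (116.7 × 10^-9) = 0.660925 × 10^12 V

660900 MV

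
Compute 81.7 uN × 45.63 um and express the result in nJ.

81.7e-6 × 45.63e-6 = 3727.971e-12 J

3.727971 nJ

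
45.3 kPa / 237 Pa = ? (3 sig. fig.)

(45.3 × 10^3) / (237) = 0.1911 × 10^3

191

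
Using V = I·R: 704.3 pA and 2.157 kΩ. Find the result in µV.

704.3 × 10⁻¹² × 2.157 × 10³ = 1519.1751 × 10⁻⁹ V

1.5191751 µV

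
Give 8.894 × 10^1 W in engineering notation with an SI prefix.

88.94 W

= 88.94 W; mantissa already in [1, 1000).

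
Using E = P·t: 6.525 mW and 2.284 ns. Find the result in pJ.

14.9031 pJ

6.525 × 10^-3 × 2.284 × 10^-9 = 14.9031 × 10^-12 J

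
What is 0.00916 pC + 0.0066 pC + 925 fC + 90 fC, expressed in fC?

1030.76 fC

In fC:
  0.00916 pC = 0.00916e3 fC = 9.16
  0.0066 pC = 0.0066e3 fC = 6.6
  925 fC → 925
  90 fC → 90
Sum: 9.16 + 6.6 + 925 + 90 = 1030.76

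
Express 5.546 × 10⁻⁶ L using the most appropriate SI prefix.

5.546 uL

= 5.546 × 10⁻⁶ L; 10⁻⁶ is micro.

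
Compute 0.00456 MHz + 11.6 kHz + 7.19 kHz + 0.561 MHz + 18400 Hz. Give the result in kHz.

602.75 kHz

In kHz:
  0.00456 MHz = 0.00456 × 10^3 kHz = 4.56
  11.6 kHz → 11.6
  7.19 kHz → 7.19
  0.561 MHz = 0.561 × 10^3 kHz = 561
  18400 Hz = 18400 × 10^-3 kHz = 18.4
Sum: 4.56 + 11.6 + 7.19 + 561 + 18.4 = 602.75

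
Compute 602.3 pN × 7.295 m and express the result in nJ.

602.3e-12 × 7.295 = 4393.7785e-12 J

4.3937785 nJ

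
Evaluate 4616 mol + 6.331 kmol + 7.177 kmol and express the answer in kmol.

In kmol:
  4616 mol = 4616e-3 kmol = 4.616
  6.331 kmol → 6.331
  7.177 kmol → 7.177
Sum: 4.616 + 6.331 + 7.177 = 18.124

18.124 kmol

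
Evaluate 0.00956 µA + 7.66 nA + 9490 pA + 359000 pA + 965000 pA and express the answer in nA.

In nA:
  0.00956 µA = 0.00956 × 10^3 nA = 9.56
  7.66 nA → 7.66
  9490 pA = 9490 × 10^-3 nA = 9.49
  359000 pA = 359000 × 10^-3 nA = 359
  965000 pA = 965000 × 10^-3 nA = 965
Sum: 9.56 + 7.66 + 9.49 + 359 + 965 = 1350.71

1350.71 nA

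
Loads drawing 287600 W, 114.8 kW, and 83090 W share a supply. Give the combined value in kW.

In kW:
  287600 W = 287600 × 10^-3 kW = 287.6
  114.8 kW → 114.8
  83090 W = 83090 × 10^-3 kW = 83.09
Sum: 287.6 + 114.8 + 83.09 = 485.49

485.49 kW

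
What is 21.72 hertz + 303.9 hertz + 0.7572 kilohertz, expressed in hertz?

1082.82 hertz

In hertz:
  21.72 hertz → 21.72
  303.9 hertz → 303.9
  0.7572 kilohertz = 0.7572 × 10³ hertz = 757.2
Sum: 21.72 + 303.9 + 757.2 = 1082.82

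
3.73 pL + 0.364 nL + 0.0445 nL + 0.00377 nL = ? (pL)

416 pL

In pL:
  3.73 pL → 3.73
  0.364 nL = 0.364 × 10^3 pL = 364
  0.0445 nL = 0.0445 × 10^3 pL = 44.5
  0.00377 nL = 0.00377 × 10^3 pL = 3.77
Sum: 3.73 + 364 + 44.5 + 3.77 = 416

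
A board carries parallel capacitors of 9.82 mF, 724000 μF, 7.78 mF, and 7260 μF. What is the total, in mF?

In mF:
  9.82 mF → 9.82
  724000 μF = 724000 × 10⁻³ mF = 724
  7.78 mF → 7.78
  7260 μF = 7260 × 10⁻³ mF = 7.26
Sum: 9.82 + 724 + 7.78 + 7.26 = 748.86

748.86 mF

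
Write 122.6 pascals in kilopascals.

0.1226 kilopascals

(no prefix) = 10^0, kilo = 10^3; factor is 10^-3.
122.6 × 10^-3 = 0.1226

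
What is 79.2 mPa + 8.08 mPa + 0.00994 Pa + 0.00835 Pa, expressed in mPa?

In mPa:
  79.2 mPa → 79.2
  8.08 mPa → 8.08
  0.00994 Pa = 0.00994 × 10^3 mPa = 9.94
  0.00835 Pa = 0.00835 × 10^3 mPa = 8.35
Sum: 79.2 + 8.08 + 9.94 + 8.35 = 105.57

105.57 mPa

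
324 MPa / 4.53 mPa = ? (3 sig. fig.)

(324 × 10⁶) / (4.53 × 10⁻³) = 71.52 × 10⁹

71500000000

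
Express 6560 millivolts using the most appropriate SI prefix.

6.56 volts

= 6.56 volts; mantissa already in [1, 1000).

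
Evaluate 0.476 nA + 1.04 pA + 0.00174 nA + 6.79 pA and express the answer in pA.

485.57 pA

In pA:
  0.476 nA = 0.476 × 10³ pA = 476
  1.04 pA → 1.04
  0.00174 nA = 0.00174 × 10³ pA = 1.74
  6.79 pA → 6.79
Sum: 476 + 1.04 + 1.74 + 6.79 = 485.57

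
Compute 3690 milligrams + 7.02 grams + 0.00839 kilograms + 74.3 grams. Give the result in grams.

In grams:
  3690 milligrams = 3690 × 10^-3 grams = 3.69
  7.02 grams → 7.02
  0.00839 kilograms = 0.00839 × 10^3 grams = 8.39
  74.3 grams → 74.3
Sum: 3.69 + 7.02 + 8.39 + 74.3 = 93.4

93.4 grams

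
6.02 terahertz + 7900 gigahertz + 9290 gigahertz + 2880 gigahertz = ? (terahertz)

In terahertz:
  6.02 terahertz → 6.02
  7900 gigahertz = 7900 × 10⁻³ terahertz = 7.9
  9290 gigahertz = 9290 × 10⁻³ terahertz = 9.29
  2880 gigahertz = 2880 × 10⁻³ terahertz = 2.88
Sum: 6.02 + 7.9 + 9.29 + 2.88 = 26.09

26.09 terahertz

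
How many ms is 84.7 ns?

0.0000847 ms

nano = 10⁻⁹, milli = 10⁻³; factor is 10⁻⁶.
84.7 × 10⁻⁶ = 0.0000847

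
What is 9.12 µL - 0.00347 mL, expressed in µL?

In µL:
  9.12 µL → 9.12
  0.00347 mL = 0.00347 × 10³ µL = 3.47
Difference: 9.12 - 3.47 = 5.65

5.65 µL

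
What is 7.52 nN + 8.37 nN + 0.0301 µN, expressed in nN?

45.99 nN

In nN:
  7.52 nN → 7.52
  8.37 nN → 8.37
  0.0301 µN = 0.0301e3 nN = 30.1
Sum: 7.52 + 8.37 + 30.1 = 45.99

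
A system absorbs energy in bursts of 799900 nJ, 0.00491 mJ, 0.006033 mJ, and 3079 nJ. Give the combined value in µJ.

813.922 µJ

In µJ:
  799900 nJ = 799900 × 10⁻³ µJ = 799.9
  0.00491 mJ = 0.00491 × 10³ µJ = 4.91
  0.006033 mJ = 0.006033 × 10³ µJ = 6.033
  3079 nJ = 3079 × 10⁻³ µJ = 3.079
Sum: 799.9 + 4.91 + 6.033 + 3.079 = 813.922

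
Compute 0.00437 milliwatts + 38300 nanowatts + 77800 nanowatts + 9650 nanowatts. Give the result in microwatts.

130.12 microwatts

In microwatts:
  0.00437 milliwatts = 0.00437e3 microwatts = 4.37
  38300 nanowatts = 38300e-3 microwatts = 38.3
  77800 nanowatts = 77800e-3 microwatts = 77.8
  9650 nanowatts = 9650e-3 microwatts = 9.65
Sum: 4.37 + 38.3 + 77.8 + 9.65 = 130.12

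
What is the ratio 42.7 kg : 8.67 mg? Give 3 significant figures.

4930000

(42.7 × 10³) / (8.67 × 10⁻³) = 4.925 × 10⁶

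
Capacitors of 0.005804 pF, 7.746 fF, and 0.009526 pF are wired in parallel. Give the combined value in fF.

23.076 fF

In fF:
  0.005804 pF = 0.005804 × 10³ fF = 5.804
  7.746 fF → 7.746
  0.009526 pF = 0.009526 × 10³ fF = 9.526
Sum: 5.804 + 7.746 + 9.526 = 23.076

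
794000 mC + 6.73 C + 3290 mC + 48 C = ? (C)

In C:
  794000 mC = 794000 × 10^-3 C = 794
  6.73 C → 6.73
  3290 mC = 3290 × 10^-3 C = 3.29
  48 C → 48
Sum: 794 + 6.73 + 3.29 + 48 = 852.02

852.02 C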